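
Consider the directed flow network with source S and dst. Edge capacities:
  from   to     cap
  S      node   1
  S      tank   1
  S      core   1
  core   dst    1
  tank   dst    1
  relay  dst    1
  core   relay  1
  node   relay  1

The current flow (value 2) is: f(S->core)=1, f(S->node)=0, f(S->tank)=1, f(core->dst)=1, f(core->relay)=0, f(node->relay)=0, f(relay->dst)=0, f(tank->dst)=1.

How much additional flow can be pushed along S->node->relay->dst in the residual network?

1

Residual capacities along the path: S->node: 1, node->relay: 1, relay->dst: 1.
Minimum is 1.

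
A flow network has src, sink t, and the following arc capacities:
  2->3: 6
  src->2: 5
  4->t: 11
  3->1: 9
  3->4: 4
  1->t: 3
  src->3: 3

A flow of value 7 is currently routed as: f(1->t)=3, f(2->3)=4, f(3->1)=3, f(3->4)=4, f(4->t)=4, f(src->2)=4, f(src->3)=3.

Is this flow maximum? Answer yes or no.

Yes

Residual reachable from src: {1, 2, 3, src}; t is not reachable.
Saturated cut: 3->4, 1->t with total capacity 7 = current flow value. Flow is maximum.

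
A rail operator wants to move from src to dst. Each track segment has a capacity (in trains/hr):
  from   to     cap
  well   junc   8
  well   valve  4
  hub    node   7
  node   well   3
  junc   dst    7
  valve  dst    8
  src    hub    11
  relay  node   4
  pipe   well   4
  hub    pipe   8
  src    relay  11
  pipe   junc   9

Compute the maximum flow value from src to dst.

Augment src→hub→pipe→junc→dst: bottleneck 7. Total 7.
Augment src→hub→pipe→well→valve→dst: bottleneck 1. Total 8.
Augment src→hub→node→well→valve→dst: bottleneck 3. Total 11.
No augmenting path remains in the residual graph.

11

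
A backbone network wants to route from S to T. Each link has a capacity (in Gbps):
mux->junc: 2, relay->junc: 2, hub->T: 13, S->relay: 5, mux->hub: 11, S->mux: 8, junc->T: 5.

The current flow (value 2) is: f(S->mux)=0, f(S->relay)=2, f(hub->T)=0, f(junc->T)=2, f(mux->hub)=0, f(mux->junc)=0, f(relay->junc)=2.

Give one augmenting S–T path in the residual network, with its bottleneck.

S->mux->junc->T, bottleneck 2

Residual along S->mux->junc->T: S->mux: 8, mux->junc: 2, junc->T: 3.
Bottleneck = min = 2.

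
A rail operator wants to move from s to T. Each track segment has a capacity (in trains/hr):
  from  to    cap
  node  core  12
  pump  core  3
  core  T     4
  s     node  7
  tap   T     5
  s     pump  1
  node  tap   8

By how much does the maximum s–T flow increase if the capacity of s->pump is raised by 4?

1

Original max flow = 8.
After raising cap(s->pump), augmenting paths through that edge carry 1 more unit.
New max flow = 9. Increase = 1.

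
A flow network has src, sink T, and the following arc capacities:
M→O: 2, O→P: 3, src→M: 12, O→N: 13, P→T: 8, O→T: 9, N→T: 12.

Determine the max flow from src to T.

Augment src→M→O→T: bottleneck 2. Total 2.
No augmenting path remains in the residual graph.

2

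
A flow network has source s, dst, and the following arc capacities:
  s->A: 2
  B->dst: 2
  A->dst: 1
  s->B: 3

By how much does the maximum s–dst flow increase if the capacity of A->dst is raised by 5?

1

Original max flow = 3.
After raising cap(A->dst), augmenting paths through that edge carry 1 more unit.
New max flow = 4. Increase = 1.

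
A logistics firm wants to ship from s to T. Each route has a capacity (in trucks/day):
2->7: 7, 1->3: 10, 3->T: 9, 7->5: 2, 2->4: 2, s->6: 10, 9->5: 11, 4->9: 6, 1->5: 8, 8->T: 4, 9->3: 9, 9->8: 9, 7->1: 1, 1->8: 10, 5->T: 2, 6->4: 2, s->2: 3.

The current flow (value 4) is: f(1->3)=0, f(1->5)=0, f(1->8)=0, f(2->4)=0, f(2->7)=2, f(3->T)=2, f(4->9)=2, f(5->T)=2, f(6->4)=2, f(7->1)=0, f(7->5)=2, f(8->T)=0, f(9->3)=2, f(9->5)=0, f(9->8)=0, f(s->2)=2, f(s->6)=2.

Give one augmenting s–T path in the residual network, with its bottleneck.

Residual along s->2->7->1->8->T: s->2: 1, 2->7: 5, 7->1: 1, 1->8: 10, 8->T: 4.
Bottleneck = min = 1.

s->2->7->1->8->T, bottleneck 1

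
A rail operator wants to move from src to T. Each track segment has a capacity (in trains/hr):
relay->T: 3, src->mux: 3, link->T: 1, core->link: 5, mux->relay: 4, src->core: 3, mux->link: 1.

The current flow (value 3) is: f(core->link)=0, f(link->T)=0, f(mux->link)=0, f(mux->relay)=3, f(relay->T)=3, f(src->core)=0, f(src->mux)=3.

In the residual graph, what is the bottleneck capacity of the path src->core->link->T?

Residual capacities along the path: src->core: 3, core->link: 5, link->T: 1.
Minimum is 1.

1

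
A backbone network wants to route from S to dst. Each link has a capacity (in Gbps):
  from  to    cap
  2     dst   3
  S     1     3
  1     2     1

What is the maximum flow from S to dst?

1

Augment S->1->2->dst: bottleneck 1. Total 1.
No augmenting path remains in the residual graph.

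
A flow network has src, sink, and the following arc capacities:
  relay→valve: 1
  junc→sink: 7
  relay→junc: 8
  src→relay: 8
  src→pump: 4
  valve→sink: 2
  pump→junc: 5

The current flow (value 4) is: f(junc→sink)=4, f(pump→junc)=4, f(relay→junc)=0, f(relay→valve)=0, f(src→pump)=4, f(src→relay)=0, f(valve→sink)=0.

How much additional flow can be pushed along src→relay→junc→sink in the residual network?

Residual capacities along the path: src→relay: 8, relay→junc: 8, junc→sink: 3.
Minimum is 3.

3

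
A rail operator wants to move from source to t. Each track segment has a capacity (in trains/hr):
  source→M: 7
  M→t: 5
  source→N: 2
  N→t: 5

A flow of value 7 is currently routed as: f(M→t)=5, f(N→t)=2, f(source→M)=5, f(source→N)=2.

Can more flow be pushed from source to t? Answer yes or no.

No

Residual reachable from source: {M, source}; t is not reachable.
Saturated cut: source→N, M→t with total capacity 7 = current flow value. Flow is maximum.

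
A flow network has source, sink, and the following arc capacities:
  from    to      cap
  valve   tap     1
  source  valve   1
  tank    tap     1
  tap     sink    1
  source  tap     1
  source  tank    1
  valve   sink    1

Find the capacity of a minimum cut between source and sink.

Max flow = 2 (via 2 augmenting paths).
In the residual at optimum, the set reachable from source is {source, tank, tap}.
Cut edges: source->valve (cap 1), tap->sink (cap 1). Sum = 2.

2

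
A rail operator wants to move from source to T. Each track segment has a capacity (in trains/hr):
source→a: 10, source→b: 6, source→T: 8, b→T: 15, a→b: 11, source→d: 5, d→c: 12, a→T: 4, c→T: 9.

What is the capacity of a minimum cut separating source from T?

Max flow = 29 (via 5 augmenting paths).
In the residual at optimum, the set reachable from source is {source}.
Cut edges: source→d (cap 5), source→a (cap 10), source→b (cap 6), source→T (cap 8). Sum = 29.

29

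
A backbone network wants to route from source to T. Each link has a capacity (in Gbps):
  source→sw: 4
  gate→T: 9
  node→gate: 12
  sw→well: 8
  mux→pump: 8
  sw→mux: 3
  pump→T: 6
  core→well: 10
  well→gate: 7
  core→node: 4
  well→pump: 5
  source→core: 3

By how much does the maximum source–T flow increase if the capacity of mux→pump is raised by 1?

Original max flow = 7.
Edge mux→pump does not cross the min cut (source side {source}), so extra capacity there cannot help.
New max flow = 7. Increase = 0.

0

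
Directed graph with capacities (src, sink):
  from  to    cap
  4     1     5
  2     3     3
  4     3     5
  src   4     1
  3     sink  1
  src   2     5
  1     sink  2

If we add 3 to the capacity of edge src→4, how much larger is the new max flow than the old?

Original max flow = 2.
After raising cap(src→4), augmenting paths through that edge carry 1 more unit.
New max flow = 3. Increase = 1.

1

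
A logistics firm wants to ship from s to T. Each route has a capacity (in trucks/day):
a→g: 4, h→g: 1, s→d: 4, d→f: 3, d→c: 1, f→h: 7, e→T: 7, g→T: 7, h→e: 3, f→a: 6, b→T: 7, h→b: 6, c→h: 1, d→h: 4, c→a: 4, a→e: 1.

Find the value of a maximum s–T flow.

Augment s→d→h→g→T: bottleneck 1. Total 1.
Augment s→d→h→e→T: bottleneck 3. Total 4.
No augmenting path remains in the residual graph.

4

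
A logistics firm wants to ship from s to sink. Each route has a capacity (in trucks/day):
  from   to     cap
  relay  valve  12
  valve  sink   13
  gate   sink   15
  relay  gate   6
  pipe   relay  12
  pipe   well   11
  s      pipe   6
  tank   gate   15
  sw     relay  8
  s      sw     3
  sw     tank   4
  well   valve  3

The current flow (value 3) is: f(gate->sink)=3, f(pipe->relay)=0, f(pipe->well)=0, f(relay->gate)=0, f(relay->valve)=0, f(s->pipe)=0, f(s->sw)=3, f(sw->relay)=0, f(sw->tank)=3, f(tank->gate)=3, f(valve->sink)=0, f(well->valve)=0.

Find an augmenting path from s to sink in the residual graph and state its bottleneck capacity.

s->pipe->relay->gate->sink, bottleneck 6

Residual along s->pipe->relay->gate->sink: s->pipe: 6, pipe->relay: 12, relay->gate: 6, gate->sink: 12.
Bottleneck = min = 6.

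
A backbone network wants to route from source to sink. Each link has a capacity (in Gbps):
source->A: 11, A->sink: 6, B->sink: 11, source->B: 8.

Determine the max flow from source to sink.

Augment source->B->sink: bottleneck 8. Total 8.
Augment source->A->sink: bottleneck 6. Total 14.
No augmenting path remains in the residual graph.

14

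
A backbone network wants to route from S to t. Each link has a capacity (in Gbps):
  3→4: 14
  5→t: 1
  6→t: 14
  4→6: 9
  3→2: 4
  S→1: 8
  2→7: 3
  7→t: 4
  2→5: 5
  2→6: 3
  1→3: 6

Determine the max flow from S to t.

Augment S→1→3→2→6→t: bottleneck 3. Total 3.
Augment S→1→3→2→5→t: bottleneck 1. Total 4.
Augment S→1→3→4→6→t: bottleneck 2. Total 6.
No augmenting path remains in the residual graph.

6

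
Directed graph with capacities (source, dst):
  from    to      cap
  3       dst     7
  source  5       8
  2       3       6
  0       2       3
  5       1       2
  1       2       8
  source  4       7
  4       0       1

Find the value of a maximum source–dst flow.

3

Augment source->5->1->2->3->dst: bottleneck 2. Total 2.
Augment source->4->0->2->3->dst: bottleneck 1. Total 3.
No augmenting path remains in the residual graph.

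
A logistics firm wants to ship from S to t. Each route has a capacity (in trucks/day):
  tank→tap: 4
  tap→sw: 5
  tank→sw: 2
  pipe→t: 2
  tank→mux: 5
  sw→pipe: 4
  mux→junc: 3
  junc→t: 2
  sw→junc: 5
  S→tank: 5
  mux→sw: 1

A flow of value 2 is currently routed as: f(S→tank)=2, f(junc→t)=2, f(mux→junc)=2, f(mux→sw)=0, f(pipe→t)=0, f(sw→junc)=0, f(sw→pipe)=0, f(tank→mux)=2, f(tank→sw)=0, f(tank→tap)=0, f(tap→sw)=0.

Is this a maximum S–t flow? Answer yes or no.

No

Residual path S→tank→sw→pipe→t has bottleneck 2 > 0.
Pushing 2 along it raises the flow to 4, so the given flow is not maximum.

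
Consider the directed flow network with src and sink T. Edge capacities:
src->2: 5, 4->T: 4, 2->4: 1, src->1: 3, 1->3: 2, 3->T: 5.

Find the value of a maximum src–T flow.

3

Augment src->2->4->T: bottleneck 1. Total 1.
Augment src->1->3->T: bottleneck 2. Total 3.
No augmenting path remains in the residual graph.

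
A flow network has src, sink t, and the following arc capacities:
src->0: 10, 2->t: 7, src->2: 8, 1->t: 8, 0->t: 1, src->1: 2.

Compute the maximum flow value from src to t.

10

Augment src->2->t: bottleneck 7. Total 7.
Augment src->0->t: bottleneck 1. Total 8.
Augment src->1->t: bottleneck 2. Total 10.
No augmenting path remains in the residual graph.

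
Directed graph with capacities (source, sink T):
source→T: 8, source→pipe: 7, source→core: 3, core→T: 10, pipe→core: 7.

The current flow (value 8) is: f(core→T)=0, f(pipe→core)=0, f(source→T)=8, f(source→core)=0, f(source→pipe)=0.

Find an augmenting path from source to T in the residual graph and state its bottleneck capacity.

Residual along source→core→T: source→core: 3, core→T: 10.
Bottleneck = min = 3.

source→core→T, bottleneck 3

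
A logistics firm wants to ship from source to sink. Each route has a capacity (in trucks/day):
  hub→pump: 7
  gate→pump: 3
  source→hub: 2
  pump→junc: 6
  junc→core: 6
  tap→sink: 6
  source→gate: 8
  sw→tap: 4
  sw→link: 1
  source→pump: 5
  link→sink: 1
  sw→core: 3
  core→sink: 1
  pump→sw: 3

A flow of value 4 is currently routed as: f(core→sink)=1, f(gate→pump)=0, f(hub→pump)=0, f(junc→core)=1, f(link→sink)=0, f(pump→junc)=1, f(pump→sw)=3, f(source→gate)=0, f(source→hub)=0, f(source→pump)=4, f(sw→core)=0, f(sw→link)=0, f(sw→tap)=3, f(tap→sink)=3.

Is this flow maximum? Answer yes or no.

Residual reachable from source: {core, gate, hub, junc, pump, source}; sink is not reachable.
Saturated cut: pump→sw, core→sink with total capacity 4 = current flow value. Flow is maximum.

Yes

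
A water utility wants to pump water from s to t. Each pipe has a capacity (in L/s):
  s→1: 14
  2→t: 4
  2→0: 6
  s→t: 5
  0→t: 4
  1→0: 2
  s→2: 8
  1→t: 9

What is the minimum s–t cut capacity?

22

Max flow = 22 (via 4 augmenting paths).
In the residual at optimum, the set reachable from s is {0, 1, 2, s}.
Cut edges: s→t (cap 5), 2→t (cap 4), 1→t (cap 9), 0→t (cap 4). Sum = 22.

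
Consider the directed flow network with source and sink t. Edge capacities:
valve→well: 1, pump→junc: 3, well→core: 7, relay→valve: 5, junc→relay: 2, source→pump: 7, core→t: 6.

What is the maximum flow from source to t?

1

Augment source→pump→junc→relay→valve→well→core→t: bottleneck 1. Total 1.
No augmenting path remains in the residual graph.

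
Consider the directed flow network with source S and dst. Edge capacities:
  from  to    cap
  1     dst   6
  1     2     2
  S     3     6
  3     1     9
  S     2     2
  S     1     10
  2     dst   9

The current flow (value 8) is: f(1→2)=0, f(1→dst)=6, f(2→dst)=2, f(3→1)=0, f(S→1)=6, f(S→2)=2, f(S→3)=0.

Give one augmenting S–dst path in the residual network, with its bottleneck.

Residual along S→1→2→dst: S→1: 4, 1→2: 2, 2→dst: 7.
Bottleneck = min = 2.

S→1→2→dst, bottleneck 2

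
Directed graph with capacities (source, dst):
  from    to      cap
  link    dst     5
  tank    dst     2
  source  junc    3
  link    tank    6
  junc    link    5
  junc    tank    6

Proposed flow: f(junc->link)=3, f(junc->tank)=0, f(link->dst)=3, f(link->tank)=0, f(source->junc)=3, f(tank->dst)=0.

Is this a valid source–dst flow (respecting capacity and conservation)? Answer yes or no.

Every edge has 0 ≤ f(e) ≤ cap(e).
At each intermediate node, inflow equals outflow.

Yes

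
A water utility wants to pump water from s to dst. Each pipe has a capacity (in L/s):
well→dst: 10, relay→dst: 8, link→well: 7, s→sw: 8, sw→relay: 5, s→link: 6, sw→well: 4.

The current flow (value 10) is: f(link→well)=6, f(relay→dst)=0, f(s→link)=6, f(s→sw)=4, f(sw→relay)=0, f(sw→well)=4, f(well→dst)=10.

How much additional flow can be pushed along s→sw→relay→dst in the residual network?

4

Residual capacities along the path: s→sw: 4, sw→relay: 5, relay→dst: 8.
Minimum is 4.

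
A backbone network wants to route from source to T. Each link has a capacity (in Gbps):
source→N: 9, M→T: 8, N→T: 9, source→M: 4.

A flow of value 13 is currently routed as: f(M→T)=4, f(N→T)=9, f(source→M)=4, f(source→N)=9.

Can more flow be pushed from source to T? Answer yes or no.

No

Residual reachable from source: {source}; T is not reachable.
Saturated cut: source→N, source→M with total capacity 13 = current flow value. Flow is maximum.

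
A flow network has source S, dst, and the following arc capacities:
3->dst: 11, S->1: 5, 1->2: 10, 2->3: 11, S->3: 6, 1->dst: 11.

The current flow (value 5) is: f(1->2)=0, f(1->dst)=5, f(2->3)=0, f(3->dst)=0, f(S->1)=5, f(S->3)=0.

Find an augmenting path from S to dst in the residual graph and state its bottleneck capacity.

S->3->dst, bottleneck 6

Residual along S->3->dst: S->3: 6, 3->dst: 11.
Bottleneck = min = 6.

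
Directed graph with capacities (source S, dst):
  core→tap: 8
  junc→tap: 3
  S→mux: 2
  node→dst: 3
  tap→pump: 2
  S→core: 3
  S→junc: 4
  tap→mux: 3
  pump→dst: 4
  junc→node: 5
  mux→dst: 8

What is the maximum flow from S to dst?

Augment S→mux→dst: bottleneck 2. Total 2.
Augment S→junc→node→dst: bottleneck 3. Total 5.
Augment S→core→tap→pump→dst: bottleneck 2. Total 7.
Augment S→core→tap→mux→dst: bottleneck 1. Total 8.
Augment S→junc→tap→mux→dst: bottleneck 1. Total 9.
No augmenting path remains in the residual graph.

9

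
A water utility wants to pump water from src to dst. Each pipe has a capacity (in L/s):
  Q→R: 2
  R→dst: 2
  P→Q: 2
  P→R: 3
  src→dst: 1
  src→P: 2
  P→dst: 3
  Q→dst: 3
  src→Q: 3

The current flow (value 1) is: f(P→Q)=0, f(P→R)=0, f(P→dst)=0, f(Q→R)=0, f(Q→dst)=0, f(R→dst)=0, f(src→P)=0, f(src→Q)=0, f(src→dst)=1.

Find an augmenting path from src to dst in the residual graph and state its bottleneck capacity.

src→P→dst, bottleneck 2

Residual along src→P→dst: src→P: 2, P→dst: 3.
Bottleneck = min = 2.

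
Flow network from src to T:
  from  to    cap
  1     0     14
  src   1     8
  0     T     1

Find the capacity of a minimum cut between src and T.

1

Max flow = 1 (via 1 augmenting path).
In the residual at optimum, the set reachable from src is {0, 1, src}.
Cut edges: 0->T (cap 1). Sum = 1.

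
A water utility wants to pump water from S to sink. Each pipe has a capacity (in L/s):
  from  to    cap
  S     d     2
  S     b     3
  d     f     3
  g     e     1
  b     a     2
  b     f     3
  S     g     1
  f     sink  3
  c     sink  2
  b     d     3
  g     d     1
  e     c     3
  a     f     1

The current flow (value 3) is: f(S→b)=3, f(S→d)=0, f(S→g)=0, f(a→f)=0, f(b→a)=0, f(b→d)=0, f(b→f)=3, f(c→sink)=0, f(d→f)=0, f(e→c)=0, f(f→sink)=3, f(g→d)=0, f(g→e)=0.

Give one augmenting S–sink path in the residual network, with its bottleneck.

Residual along S→g→e→c→sink: S→g: 1, g→e: 1, e→c: 3, c→sink: 2.
Bottleneck = min = 1.

S→g→e→c→sink, bottleneck 1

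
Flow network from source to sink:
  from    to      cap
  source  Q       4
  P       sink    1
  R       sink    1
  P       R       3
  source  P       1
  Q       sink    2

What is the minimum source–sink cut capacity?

Max flow = 3 (via 2 augmenting paths).
In the residual at optimum, the set reachable from source is {Q, source}.
Cut edges: source→P (cap 1), Q→sink (cap 2). Sum = 3.

3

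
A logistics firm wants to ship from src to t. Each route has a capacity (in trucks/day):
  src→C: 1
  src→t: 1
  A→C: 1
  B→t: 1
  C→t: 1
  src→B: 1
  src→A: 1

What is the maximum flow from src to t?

3

Augment src→t: bottleneck 1. Total 1.
Augment src→C→t: bottleneck 1. Total 2.
Augment src→B→t: bottleneck 1. Total 3.
No augmenting path remains in the residual graph.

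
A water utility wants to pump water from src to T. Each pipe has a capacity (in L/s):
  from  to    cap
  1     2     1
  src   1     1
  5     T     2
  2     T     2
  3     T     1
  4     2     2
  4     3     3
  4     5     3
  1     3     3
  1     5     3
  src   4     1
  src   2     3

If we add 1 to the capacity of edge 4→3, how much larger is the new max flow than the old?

0

Original max flow = 4.
Edge 4→3 does not cross the min cut (source side {2, src}), so extra capacity there cannot help.
New max flow = 4. Increase = 0.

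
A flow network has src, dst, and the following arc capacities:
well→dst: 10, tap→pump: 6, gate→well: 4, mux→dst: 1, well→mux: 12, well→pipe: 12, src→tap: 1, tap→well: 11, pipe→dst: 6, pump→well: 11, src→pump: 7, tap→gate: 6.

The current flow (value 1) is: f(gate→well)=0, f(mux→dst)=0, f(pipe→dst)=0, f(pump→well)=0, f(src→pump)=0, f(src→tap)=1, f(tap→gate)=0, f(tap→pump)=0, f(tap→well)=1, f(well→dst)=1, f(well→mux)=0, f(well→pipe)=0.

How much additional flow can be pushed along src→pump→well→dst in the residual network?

Residual capacities along the path: src→pump: 7, pump→well: 11, well→dst: 9.
Minimum is 7.

7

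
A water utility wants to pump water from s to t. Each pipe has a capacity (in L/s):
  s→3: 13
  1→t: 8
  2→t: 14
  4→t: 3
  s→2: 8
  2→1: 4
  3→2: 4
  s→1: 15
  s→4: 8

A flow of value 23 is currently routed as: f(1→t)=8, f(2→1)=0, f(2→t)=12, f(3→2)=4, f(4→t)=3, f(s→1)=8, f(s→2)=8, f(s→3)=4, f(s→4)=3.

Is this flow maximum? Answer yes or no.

Residual reachable from s: {1, 3, 4, s}; t is not reachable.
Saturated cut: s→2, 3→2, 4→t, 1→t with total capacity 23 = current flow value. Flow is maximum.

Yes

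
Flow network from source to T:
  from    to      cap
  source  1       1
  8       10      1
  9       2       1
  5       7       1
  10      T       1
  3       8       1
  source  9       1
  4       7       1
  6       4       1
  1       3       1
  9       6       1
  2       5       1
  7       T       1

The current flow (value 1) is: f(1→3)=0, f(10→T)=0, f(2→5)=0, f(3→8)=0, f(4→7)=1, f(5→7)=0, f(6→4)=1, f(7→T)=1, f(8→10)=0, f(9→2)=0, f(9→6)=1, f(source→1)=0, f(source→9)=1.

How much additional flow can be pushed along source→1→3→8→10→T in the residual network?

1

Residual capacities along the path: source→1: 1, 1→3: 1, 3→8: 1, 8→10: 1, 10→T: 1.
Minimum is 1.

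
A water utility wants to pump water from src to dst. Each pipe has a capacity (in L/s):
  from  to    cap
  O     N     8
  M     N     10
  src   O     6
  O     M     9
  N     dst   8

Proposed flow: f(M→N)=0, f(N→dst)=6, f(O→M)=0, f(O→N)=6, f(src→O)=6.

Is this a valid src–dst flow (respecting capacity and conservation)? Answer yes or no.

Every edge has 0 ≤ f(e) ≤ cap(e).
At each intermediate node, inflow equals outflow.

Yes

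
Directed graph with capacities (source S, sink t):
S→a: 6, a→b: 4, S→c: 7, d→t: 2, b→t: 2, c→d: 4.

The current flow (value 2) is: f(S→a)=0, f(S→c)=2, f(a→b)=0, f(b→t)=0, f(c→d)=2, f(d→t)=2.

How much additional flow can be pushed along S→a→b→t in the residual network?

2

Residual capacities along the path: S→a: 6, a→b: 4, b→t: 2.
Minimum is 2.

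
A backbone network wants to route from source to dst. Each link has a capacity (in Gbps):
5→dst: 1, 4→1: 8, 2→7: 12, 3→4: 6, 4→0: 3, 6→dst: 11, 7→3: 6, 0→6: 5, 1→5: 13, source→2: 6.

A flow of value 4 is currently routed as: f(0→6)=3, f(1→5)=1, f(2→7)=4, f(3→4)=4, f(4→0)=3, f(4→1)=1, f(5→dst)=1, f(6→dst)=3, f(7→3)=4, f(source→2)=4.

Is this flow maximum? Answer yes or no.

Residual reachable from source: {1, 2, 3, 4, 5, 7, source}; dst is not reachable.
Saturated cut: 4→0, 5→dst with total capacity 4 = current flow value. Flow is maximum.

Yes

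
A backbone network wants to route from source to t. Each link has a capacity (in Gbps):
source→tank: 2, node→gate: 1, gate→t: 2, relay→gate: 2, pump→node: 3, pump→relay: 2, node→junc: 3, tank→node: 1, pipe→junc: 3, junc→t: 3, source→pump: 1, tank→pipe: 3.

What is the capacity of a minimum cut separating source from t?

3

Max flow = 3 (via 2 augmenting paths).
In the residual at optimum, the set reachable from source is {source}.
Cut edges: source→tank (cap 2), source→pump (cap 1). Sum = 3.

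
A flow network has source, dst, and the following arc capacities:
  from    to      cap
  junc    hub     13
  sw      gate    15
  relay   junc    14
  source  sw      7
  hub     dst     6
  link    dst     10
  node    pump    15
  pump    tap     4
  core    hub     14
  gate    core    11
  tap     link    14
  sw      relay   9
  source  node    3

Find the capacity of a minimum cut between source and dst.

Max flow = 9 (via 2 augmenting paths).
In the residual at optimum, the set reachable from source is {core, gate, hub, junc, relay, source, sw}.
Cut edges: source->node (cap 3), hub->dst (cap 6). Sum = 9.

9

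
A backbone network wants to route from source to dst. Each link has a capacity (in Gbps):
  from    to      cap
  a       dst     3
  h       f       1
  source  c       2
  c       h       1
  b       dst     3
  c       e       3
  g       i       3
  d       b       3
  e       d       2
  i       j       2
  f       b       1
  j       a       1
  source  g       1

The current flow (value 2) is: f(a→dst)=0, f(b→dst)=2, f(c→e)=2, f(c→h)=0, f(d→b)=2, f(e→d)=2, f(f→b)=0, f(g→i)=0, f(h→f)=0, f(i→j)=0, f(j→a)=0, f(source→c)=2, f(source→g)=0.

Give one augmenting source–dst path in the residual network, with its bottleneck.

Residual along source→g→i→j→a→dst: source→g: 1, g→i: 3, i→j: 2, j→a: 1, a→dst: 3.
Bottleneck = min = 1.

source→g→i→j→a→dst, bottleneck 1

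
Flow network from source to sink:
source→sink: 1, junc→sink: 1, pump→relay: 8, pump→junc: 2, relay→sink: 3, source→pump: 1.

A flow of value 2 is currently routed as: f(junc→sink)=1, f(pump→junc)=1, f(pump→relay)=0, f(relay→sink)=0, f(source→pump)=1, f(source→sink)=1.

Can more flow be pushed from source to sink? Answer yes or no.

No

Residual reachable from source: {source}; sink is not reachable.
Saturated cut: source→pump, source→sink with total capacity 2 = current flow value. Flow is maximum.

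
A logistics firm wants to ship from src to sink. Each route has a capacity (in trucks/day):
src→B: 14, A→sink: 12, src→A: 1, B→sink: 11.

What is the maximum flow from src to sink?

Augment src→A→sink: bottleneck 1. Total 1.
Augment src→B→sink: bottleneck 11. Total 12.
No augmenting path remains in the residual graph.

12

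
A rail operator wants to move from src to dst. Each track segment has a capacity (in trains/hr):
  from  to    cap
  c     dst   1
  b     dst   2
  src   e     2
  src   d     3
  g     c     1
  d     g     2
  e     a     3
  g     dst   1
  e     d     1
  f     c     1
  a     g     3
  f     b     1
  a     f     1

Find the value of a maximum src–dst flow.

3

Augment src->d->g->dst: bottleneck 1. Total 1.
Augment src->d->g->c->dst: bottleneck 1. Total 2.
Augment src->e->a->f->b->dst: bottleneck 1. Total 3.
No augmenting path remains in the residual graph.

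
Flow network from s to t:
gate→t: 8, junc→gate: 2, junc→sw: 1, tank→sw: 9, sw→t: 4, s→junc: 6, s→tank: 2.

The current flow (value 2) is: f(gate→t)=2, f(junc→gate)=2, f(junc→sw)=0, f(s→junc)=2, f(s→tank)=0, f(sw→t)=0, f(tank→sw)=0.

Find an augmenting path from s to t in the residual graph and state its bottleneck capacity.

s→junc→sw→t, bottleneck 1

Residual along s→junc→sw→t: s→junc: 4, junc→sw: 1, sw→t: 4.
Bottleneck = min = 1.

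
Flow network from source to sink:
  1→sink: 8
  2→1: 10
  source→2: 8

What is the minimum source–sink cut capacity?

8

Max flow = 8 (via 1 augmenting path).
In the residual at optimum, the set reachable from source is {source}.
Cut edges: source→2 (cap 8). Sum = 8.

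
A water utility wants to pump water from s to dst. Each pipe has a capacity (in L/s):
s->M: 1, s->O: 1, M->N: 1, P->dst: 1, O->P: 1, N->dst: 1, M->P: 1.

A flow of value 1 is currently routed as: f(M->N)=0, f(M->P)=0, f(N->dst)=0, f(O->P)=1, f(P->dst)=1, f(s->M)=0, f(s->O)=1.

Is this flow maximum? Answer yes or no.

No

Residual path s->M->N->dst has bottleneck 1 > 0.
Pushing 1 along it raises the flow to 2, so the given flow is not maximum.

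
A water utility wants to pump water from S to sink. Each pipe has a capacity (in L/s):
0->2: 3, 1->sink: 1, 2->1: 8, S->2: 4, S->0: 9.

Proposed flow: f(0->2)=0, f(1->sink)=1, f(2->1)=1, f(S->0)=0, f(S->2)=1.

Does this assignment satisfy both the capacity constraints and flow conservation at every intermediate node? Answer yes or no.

Yes

Every edge has 0 ≤ f(e) ≤ cap(e).
At each intermediate node, inflow equals outflow.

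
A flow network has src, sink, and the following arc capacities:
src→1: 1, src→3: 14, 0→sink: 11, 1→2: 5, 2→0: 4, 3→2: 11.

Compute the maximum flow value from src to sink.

4

Augment src→1→2→0→sink: bottleneck 1. Total 1.
Augment src→3→2→0→sink: bottleneck 3. Total 4.
No augmenting path remains in the residual graph.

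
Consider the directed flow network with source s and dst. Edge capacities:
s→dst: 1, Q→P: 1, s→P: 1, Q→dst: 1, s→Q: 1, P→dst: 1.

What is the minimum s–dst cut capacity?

Max flow = 3 (via 3 augmenting paths).
In the residual at optimum, the set reachable from s is {s}.
Cut edges: s→Q (cap 1), s→P (cap 1), s→dst (cap 1). Sum = 3.

3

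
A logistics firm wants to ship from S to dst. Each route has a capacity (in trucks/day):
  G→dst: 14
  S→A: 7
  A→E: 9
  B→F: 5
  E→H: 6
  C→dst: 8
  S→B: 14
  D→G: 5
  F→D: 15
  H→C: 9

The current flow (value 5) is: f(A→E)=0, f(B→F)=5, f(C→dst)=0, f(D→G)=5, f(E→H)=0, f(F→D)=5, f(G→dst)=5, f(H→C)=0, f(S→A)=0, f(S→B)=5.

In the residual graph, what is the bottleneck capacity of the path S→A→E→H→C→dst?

6

Residual capacities along the path: S→A: 7, A→E: 9, E→H: 6, H→C: 9, C→dst: 8.
Minimum is 6.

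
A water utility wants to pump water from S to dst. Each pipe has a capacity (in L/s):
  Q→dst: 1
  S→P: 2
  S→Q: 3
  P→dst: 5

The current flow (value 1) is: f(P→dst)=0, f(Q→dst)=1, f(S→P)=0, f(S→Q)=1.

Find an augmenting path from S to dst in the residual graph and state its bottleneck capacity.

Residual along S→P→dst: S→P: 2, P→dst: 5.
Bottleneck = min = 2.

S→P→dst, bottleneck 2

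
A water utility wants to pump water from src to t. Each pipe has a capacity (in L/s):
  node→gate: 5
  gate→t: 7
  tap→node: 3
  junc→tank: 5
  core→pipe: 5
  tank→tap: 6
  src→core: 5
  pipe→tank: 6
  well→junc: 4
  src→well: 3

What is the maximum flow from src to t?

Augment src→well→junc→tank→tap→node→gate→t: bottleneck 3. Total 3.
No augmenting path remains in the residual graph.

3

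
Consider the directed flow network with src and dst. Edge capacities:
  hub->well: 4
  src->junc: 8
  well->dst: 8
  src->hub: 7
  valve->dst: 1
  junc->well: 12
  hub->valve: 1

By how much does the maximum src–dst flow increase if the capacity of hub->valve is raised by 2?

Original max flow = 9.
Even with extra capacity on hub->valve, another cut of capacity 9 remains binding.
New max flow = 9. Increase = 0.

0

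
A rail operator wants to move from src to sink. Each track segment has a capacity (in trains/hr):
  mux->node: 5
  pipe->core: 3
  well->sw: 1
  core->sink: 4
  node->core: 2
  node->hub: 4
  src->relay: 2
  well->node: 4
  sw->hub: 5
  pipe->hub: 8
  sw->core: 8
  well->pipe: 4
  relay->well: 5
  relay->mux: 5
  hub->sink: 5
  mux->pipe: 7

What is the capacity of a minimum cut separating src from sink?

Max flow = 2 (via 1 augmenting path).
In the residual at optimum, the set reachable from src is {src}.
Cut edges: src->relay (cap 2). Sum = 2.

2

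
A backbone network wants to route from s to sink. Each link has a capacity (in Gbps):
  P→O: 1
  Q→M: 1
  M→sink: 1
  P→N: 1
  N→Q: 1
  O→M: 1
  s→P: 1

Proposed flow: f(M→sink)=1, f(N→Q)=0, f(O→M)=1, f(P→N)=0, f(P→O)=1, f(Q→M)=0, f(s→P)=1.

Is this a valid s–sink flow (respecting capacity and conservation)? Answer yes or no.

Every edge has 0 ≤ f(e) ≤ cap(e).
At each intermediate node, inflow equals outflow.

Yes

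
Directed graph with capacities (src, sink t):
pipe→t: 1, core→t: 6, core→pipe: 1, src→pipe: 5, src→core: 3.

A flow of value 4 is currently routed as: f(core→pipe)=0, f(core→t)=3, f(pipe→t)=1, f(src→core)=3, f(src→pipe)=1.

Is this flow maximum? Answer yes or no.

Residual reachable from src: {pipe, src}; t is not reachable.
Saturated cut: src→core, pipe→t with total capacity 4 = current flow value. Flow is maximum.

Yes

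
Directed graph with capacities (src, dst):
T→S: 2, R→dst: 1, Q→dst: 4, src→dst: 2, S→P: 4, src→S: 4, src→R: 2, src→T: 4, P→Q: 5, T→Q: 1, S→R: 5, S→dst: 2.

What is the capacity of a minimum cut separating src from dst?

Max flow = 9 (via 6 augmenting paths).
In the residual at optimum, the set reachable from src is {P, Q, R, S, T, src}.
Cut edges: src→dst (cap 2), S→dst (cap 2), R→dst (cap 1), Q→dst (cap 4). Sum = 9.

9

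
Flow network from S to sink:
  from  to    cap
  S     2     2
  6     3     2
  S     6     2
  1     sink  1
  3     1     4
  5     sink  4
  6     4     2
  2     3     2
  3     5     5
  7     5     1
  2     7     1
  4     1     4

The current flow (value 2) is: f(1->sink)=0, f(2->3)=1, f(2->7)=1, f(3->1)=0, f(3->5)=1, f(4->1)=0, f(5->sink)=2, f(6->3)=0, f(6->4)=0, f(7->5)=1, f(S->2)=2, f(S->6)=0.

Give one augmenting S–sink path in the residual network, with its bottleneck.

Residual along S->6->3->5->sink: S->6: 2, 6->3: 2, 3->5: 4, 5->sink: 2.
Bottleneck = min = 2.

S->6->3->5->sink, bottleneck 2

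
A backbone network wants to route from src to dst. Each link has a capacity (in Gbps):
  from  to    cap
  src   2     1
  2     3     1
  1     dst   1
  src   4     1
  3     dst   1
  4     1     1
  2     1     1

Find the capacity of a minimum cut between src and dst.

Max flow = 2 (via 2 augmenting paths).
In the residual at optimum, the set reachable from src is {src}.
Cut edges: src->2 (cap 1), src->4 (cap 1). Sum = 2.

2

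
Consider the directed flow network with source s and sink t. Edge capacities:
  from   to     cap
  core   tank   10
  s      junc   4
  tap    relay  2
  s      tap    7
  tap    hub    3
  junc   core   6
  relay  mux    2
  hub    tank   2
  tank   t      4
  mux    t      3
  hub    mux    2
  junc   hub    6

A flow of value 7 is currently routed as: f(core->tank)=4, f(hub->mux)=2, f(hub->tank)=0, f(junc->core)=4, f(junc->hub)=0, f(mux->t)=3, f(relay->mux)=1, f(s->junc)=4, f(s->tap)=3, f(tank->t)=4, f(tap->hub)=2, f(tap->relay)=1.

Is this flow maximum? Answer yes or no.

Yes

Residual reachable from s: {core, hub, junc, mux, relay, s, tank, tap}; t is not reachable.
Saturated cut: tank->t, mux->t with total capacity 7 = current flow value. Flow is maximum.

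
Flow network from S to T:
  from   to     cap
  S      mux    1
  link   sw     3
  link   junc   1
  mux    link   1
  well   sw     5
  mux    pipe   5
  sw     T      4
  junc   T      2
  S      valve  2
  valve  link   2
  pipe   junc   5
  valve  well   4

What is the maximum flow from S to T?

Augment S->mux->pipe->junc->T: bottleneck 1. Total 1.
Augment S->valve->link->junc->T: bottleneck 1. Total 2.
Augment S->valve->link->sw->T: bottleneck 1. Total 3.
No augmenting path remains in the residual graph.

3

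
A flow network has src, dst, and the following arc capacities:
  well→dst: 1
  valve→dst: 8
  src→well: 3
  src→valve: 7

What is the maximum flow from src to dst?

Augment src→well→dst: bottleneck 1. Total 1.
Augment src→valve→dst: bottleneck 7. Total 8.
No augmenting path remains in the residual graph.

8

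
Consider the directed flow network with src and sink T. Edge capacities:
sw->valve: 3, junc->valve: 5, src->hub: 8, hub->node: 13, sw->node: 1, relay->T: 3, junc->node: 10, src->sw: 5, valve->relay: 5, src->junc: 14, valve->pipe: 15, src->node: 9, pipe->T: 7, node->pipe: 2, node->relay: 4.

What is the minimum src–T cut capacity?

Max flow = 10 (via 3 augmenting paths).
In the residual at optimum, the set reachable from src is {hub, junc, node, pipe, relay, src, sw, valve}.
Cut edges: relay->T (cap 3), pipe->T (cap 7). Sum = 10.

10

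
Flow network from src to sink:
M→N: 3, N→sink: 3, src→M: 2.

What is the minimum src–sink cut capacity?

2

Max flow = 2 (via 1 augmenting path).
In the residual at optimum, the set reachable from src is {src}.
Cut edges: src→M (cap 2). Sum = 2.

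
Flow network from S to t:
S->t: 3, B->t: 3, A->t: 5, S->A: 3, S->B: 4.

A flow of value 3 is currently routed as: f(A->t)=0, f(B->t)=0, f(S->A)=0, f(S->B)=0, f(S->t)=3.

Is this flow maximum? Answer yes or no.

Residual path S->A->t has bottleneck 3 > 0.
Pushing 3 along it raises the flow to 6, so the given flow is not maximum.

No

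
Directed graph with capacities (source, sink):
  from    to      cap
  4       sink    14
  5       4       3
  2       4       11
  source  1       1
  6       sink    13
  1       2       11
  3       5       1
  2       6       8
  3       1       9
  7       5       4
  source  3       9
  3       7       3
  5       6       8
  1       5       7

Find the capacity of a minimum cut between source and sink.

10

Max flow = 10 (via 5 augmenting paths).
In the residual at optimum, the set reachable from source is {source}.
Cut edges: source->3 (cap 9), source->1 (cap 1). Sum = 10.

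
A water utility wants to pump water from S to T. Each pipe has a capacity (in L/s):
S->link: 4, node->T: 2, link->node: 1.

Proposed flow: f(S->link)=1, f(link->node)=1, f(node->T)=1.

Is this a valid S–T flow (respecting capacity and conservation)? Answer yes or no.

Yes

Every edge has 0 ≤ f(e) ≤ cap(e).
At each intermediate node, inflow equals outflow.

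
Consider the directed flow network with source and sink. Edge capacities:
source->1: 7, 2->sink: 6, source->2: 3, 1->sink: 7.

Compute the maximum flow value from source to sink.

10

Augment source->2->sink: bottleneck 3. Total 3.
Augment source->1->sink: bottleneck 7. Total 10.
No augmenting path remains in the residual graph.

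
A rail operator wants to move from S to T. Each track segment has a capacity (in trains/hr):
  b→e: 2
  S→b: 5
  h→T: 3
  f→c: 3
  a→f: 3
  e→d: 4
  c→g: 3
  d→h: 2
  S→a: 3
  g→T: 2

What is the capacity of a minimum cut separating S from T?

Max flow = 4 (via 2 augmenting paths).
In the residual at optimum, the set reachable from S is {S, a, b, c, f, g}.
Cut edges: b→e (cap 2), g→T (cap 2). Sum = 4.

4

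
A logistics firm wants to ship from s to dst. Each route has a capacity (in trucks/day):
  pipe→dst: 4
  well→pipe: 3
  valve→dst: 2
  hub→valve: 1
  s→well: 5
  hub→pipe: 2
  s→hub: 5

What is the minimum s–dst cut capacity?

5

Max flow = 5 (via 3 augmenting paths).
In the residual at optimum, the set reachable from s is {hub, pipe, s, well}.
Cut edges: hub→valve (cap 1), pipe→dst (cap 4). Sum = 5.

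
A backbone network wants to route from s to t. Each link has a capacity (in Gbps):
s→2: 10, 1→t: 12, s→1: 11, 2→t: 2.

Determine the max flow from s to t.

13

Augment s→1→t: bottleneck 11. Total 11.
Augment s→2→t: bottleneck 2. Total 13.
No augmenting path remains in the residual graph.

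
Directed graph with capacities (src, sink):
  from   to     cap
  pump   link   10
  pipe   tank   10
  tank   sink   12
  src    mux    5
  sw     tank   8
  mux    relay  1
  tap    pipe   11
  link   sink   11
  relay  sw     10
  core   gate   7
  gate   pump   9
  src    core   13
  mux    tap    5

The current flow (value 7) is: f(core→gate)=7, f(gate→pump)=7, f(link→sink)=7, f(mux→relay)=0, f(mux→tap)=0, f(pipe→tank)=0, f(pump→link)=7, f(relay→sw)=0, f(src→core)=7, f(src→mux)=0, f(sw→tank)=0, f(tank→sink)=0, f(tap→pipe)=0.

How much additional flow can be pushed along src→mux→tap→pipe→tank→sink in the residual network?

5

Residual capacities along the path: src→mux: 5, mux→tap: 5, tap→pipe: 11, pipe→tank: 10, tank→sink: 12.
Minimum is 5.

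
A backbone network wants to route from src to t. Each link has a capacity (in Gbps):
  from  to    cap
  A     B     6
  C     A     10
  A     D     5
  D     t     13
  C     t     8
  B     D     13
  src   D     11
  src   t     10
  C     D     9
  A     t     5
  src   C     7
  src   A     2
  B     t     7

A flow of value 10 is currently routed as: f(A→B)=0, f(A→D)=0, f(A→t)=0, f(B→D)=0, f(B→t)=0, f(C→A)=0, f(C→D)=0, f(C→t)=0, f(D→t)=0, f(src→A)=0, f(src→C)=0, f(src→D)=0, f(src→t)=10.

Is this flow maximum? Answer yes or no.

No

Residual path src→C→t has bottleneck 7 > 0.
Pushing 7 along it raises the flow to 17, so the given flow is not maximum.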